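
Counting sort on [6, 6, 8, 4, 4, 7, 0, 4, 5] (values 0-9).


Input: [6, 6, 8, 4, 4, 7, 0, 4, 5]
Counts: [1, 0, 0, 0, 3, 1, 2, 1, 1, 0]

Sorted: [0, 4, 4, 4, 5, 6, 6, 7, 8]


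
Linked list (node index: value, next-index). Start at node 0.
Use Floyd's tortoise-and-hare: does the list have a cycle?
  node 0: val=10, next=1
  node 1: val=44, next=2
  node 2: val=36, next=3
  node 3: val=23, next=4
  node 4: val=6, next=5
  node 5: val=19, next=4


Floyd's tortoise (slow, +1) and hare (fast, +2):
  init: slow=0, fast=0
  step 1: slow=1, fast=2
  step 2: slow=2, fast=4
  step 3: slow=3, fast=4
  step 4: slow=4, fast=4
  slow == fast at node 4: cycle detected

Cycle: yes


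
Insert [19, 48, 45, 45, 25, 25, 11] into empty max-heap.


Insert 19: [19]
Insert 48: [48, 19]
Insert 45: [48, 19, 45]
Insert 45: [48, 45, 45, 19]
Insert 25: [48, 45, 45, 19, 25]
Insert 25: [48, 45, 45, 19, 25, 25]
Insert 11: [48, 45, 45, 19, 25, 25, 11]

Final heap: [48, 45, 45, 19, 25, 25, 11]


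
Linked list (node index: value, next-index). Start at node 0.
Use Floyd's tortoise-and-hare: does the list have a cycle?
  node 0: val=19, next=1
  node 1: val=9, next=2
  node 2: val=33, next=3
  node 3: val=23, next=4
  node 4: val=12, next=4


Floyd's tortoise (slow, +1) and hare (fast, +2):
  init: slow=0, fast=0
  step 1: slow=1, fast=2
  step 2: slow=2, fast=4
  step 3: slow=3, fast=4
  step 4: slow=4, fast=4
  slow == fast at node 4: cycle detected

Cycle: yes


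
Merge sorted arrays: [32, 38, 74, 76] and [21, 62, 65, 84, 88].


Take 21 from B
Take 32 from A
Take 38 from A
Take 62 from B
Take 65 from B
Take 74 from A
Take 76 from A

Merged: [21, 32, 38, 62, 65, 74, 76, 84, 88]


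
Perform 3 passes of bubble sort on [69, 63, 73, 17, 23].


Initial: [69, 63, 73, 17, 23]
Pass 1: [63, 69, 17, 23, 73] (3 swaps)
Pass 2: [63, 17, 23, 69, 73] (2 swaps)
Pass 3: [17, 23, 63, 69, 73] (2 swaps)

After 3 passes: [17, 23, 63, 69, 73]


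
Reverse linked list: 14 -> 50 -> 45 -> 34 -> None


Step 1: curr=14, set curr.next=prev(None) | reversed so far: 14
Step 2: curr=50, set curr.next=prev(14) | reversed so far: 50 -> 14
Step 3: curr=45, set curr.next=prev(50) | reversed so far: 45 -> 50 -> 14
Step 4: curr=34, set curr.next=prev(45) | reversed so far: 34 -> 45 -> 50 -> 14

34 -> 45 -> 50 -> 14 -> None


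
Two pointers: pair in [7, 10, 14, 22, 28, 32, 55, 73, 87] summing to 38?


lo=0(7)+hi=8(87)=94
lo=0(7)+hi=7(73)=80
lo=0(7)+hi=6(55)=62
lo=0(7)+hi=5(32)=39
lo=0(7)+hi=4(28)=35
lo=1(10)+hi=4(28)=38

Yes: 10+28=38


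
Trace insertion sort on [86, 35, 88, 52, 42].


Initial: [86, 35, 88, 52, 42]
Insert 35: [35, 86, 88, 52, 42]
Insert 88: [35, 86, 88, 52, 42]
Insert 52: [35, 52, 86, 88, 42]
Insert 42: [35, 42, 52, 86, 88]

Sorted: [35, 42, 52, 86, 88]


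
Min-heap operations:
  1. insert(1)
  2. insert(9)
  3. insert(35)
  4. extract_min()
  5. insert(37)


insert(1) -> [1]
insert(9) -> [1, 9]
insert(35) -> [1, 9, 35]
extract_min()->1, [9, 35]
insert(37) -> [9, 35, 37]

Final heap: [9, 35, 37]


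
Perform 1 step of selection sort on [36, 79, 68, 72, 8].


Initial: [36, 79, 68, 72, 8]
Step 1: min=8 at 4
  Swap: [8, 79, 68, 72, 36]

After 1 step: [8, 79, 68, 72, 36]


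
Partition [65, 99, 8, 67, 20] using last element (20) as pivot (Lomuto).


Pivot: 20
  8 <= 20: swap -> [8, 99, 65, 67, 20]
Place pivot at 1: [8, 20, 65, 67, 99]

Partitioned: [8, 20, 65, 67, 99]


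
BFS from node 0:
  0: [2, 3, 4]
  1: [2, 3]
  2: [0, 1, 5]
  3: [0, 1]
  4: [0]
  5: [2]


Visit 0, enqueue [2, 3, 4]
Visit 2, enqueue [1, 5]
Visit 3, enqueue []
Visit 4, enqueue []
Visit 1, enqueue []
Visit 5, enqueue []

BFS order: [0, 2, 3, 4, 1, 5]


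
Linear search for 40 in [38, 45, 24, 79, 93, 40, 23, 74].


i=0: 38!=40
i=1: 45!=40
i=2: 24!=40
i=3: 79!=40
i=4: 93!=40
i=5: 40==40 found!

Found at 5, 6 comps


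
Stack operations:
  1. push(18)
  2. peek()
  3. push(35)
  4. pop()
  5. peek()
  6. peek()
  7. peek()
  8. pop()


push(18) -> [18]
peek()->18
push(35) -> [18, 35]
pop()->35, [18]
peek()->18
peek()->18
peek()->18
pop()->18, []

Final stack: []


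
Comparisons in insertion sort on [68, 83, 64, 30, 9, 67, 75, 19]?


Algorithm: insertion sort
Input: [68, 83, 64, 30, 9, 67, 75, 19]
Sorted: [9, 19, 30, 64, 67, 68, 75, 83]

22


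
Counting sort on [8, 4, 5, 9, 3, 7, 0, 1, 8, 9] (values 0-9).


Input: [8, 4, 5, 9, 3, 7, 0, 1, 8, 9]
Counts: [1, 1, 0, 1, 1, 1, 0, 1, 2, 2]

Sorted: [0, 1, 3, 4, 5, 7, 8, 8, 9, 9]


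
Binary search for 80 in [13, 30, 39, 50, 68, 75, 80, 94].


Step 1: lo=0, hi=7, mid=3, val=50
Step 2: lo=4, hi=7, mid=5, val=75
Step 3: lo=6, hi=7, mid=6, val=80

Found at index 6


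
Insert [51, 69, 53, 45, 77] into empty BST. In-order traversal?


Insert 51: root
Insert 69: R from 51
Insert 53: R from 51 -> L from 69
Insert 45: L from 51
Insert 77: R from 51 -> R from 69

In-order: [45, 51, 53, 69, 77]


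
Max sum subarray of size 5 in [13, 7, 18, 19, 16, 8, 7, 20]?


[0:5]: 73
[1:6]: 68
[2:7]: 68
[3:8]: 70

Max: 73 at [0:5]


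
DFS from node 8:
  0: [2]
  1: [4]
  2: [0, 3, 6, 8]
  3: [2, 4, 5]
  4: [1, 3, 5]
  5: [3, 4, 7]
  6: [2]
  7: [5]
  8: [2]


Visit 8, push [2]
Visit 2, push [6, 3, 0]
Visit 0, push []
Visit 3, push [5, 4]
Visit 4, push [5, 1]
Visit 1, push []
Visit 5, push [7]
Visit 7, push []
Visit 6, push []

DFS order: [8, 2, 0, 3, 4, 1, 5, 7, 6]


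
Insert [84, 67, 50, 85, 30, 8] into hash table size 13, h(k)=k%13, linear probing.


Insert 84: h=6 -> slot 6
Insert 67: h=2 -> slot 2
Insert 50: h=11 -> slot 11
Insert 85: h=7 -> slot 7
Insert 30: h=4 -> slot 4
Insert 8: h=8 -> slot 8

Table: [None, None, 67, None, 30, None, 84, 85, 8, None, None, 50, None]


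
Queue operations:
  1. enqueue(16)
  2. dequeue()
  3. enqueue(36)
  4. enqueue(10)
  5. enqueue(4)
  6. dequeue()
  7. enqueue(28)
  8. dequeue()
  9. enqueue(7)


enqueue(16) -> [16]
dequeue()->16, []
enqueue(36) -> [36]
enqueue(10) -> [36, 10]
enqueue(4) -> [36, 10, 4]
dequeue()->36, [10, 4]
enqueue(28) -> [10, 4, 28]
dequeue()->10, [4, 28]
enqueue(7) -> [4, 28, 7]

Final queue: [4, 28, 7]


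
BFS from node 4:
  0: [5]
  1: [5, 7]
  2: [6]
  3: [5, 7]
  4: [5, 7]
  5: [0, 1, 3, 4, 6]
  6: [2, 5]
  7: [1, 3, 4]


Visit 4, enqueue [5, 7]
Visit 5, enqueue [0, 1, 3, 6]
Visit 7, enqueue []
Visit 0, enqueue []
Visit 1, enqueue []
Visit 3, enqueue []
Visit 6, enqueue [2]
Visit 2, enqueue []

BFS order: [4, 5, 7, 0, 1, 3, 6, 2]


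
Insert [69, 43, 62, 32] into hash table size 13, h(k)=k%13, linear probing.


Insert 69: h=4 -> slot 4
Insert 43: h=4, 1 probes -> slot 5
Insert 62: h=10 -> slot 10
Insert 32: h=6 -> slot 6

Table: [None, None, None, None, 69, 43, 32, None, None, None, 62, None, None]


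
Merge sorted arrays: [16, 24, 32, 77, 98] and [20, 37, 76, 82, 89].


Take 16 from A
Take 20 from B
Take 24 from A
Take 32 from A
Take 37 from B
Take 76 from B
Take 77 from A
Take 82 from B
Take 89 from B

Merged: [16, 20, 24, 32, 37, 76, 77, 82, 89, 98]


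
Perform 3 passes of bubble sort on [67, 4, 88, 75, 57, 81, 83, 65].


Initial: [67, 4, 88, 75, 57, 81, 83, 65]
Pass 1: [4, 67, 75, 57, 81, 83, 65, 88] (6 swaps)
Pass 2: [4, 67, 57, 75, 81, 65, 83, 88] (2 swaps)
Pass 3: [4, 57, 67, 75, 65, 81, 83, 88] (2 swaps)

After 3 passes: [4, 57, 67, 75, 65, 81, 83, 88]


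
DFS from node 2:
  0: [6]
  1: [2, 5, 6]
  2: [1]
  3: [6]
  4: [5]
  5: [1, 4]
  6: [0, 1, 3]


Visit 2, push [1]
Visit 1, push [6, 5]
Visit 5, push [4]
Visit 4, push []
Visit 6, push [3, 0]
Visit 0, push []
Visit 3, push []

DFS order: [2, 1, 5, 4, 6, 0, 3]


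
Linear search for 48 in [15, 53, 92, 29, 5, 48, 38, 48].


i=0: 15!=48
i=1: 53!=48
i=2: 92!=48
i=3: 29!=48
i=4: 5!=48
i=5: 48==48 found!

Found at 5, 6 comps


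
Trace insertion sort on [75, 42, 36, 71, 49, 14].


Initial: [75, 42, 36, 71, 49, 14]
Insert 42: [42, 75, 36, 71, 49, 14]
Insert 36: [36, 42, 75, 71, 49, 14]
Insert 71: [36, 42, 71, 75, 49, 14]
Insert 49: [36, 42, 49, 71, 75, 14]
Insert 14: [14, 36, 42, 49, 71, 75]

Sorted: [14, 36, 42, 49, 71, 75]


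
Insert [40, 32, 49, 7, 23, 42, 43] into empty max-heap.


Insert 40: [40]
Insert 32: [40, 32]
Insert 49: [49, 32, 40]
Insert 7: [49, 32, 40, 7]
Insert 23: [49, 32, 40, 7, 23]
Insert 42: [49, 32, 42, 7, 23, 40]
Insert 43: [49, 32, 43, 7, 23, 40, 42]

Final heap: [49, 32, 43, 7, 23, 40, 42]


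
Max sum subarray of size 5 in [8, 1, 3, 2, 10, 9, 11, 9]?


[0:5]: 24
[1:6]: 25
[2:7]: 35
[3:8]: 41

Max: 41 at [3:8]


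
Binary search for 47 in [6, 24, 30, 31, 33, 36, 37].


Step 1: lo=0, hi=6, mid=3, val=31
Step 2: lo=4, hi=6, mid=5, val=36
Step 3: lo=6, hi=6, mid=6, val=37

Not found


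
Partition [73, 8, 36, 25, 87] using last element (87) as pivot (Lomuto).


Pivot: 87
  73 <= 87: advance i (no swap)
  8 <= 87: advance i (no swap)
  36 <= 87: advance i (no swap)
  25 <= 87: advance i (no swap)
Place pivot at 4: [73, 8, 36, 25, 87]

Partitioned: [73, 8, 36, 25, 87]


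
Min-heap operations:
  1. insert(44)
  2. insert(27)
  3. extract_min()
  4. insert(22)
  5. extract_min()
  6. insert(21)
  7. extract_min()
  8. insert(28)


insert(44) -> [44]
insert(27) -> [27, 44]
extract_min()->27, [44]
insert(22) -> [22, 44]
extract_min()->22, [44]
insert(21) -> [21, 44]
extract_min()->21, [44]
insert(28) -> [28, 44]

Final heap: [28, 44]


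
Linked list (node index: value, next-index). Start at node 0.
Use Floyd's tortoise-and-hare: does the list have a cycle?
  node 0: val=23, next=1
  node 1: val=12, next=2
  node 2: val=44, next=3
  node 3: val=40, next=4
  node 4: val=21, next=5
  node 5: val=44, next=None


Floyd's tortoise (slow, +1) and hare (fast, +2):
  init: slow=0, fast=0
  step 1: slow=1, fast=2
  step 2: slow=2, fast=4
  step 3: fast 4->5->None, no cycle

Cycle: no


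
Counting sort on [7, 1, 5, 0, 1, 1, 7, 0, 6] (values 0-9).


Input: [7, 1, 5, 0, 1, 1, 7, 0, 6]
Counts: [2, 3, 0, 0, 0, 1, 1, 2, 0, 0]

Sorted: [0, 0, 1, 1, 1, 5, 6, 7, 7]


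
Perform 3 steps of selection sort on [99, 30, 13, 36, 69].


Initial: [99, 30, 13, 36, 69]
Step 1: min=13 at 2
  Swap: [13, 30, 99, 36, 69]
Step 2: min=30 at 1
  Swap: [13, 30, 99, 36, 69]
Step 3: min=36 at 3
  Swap: [13, 30, 36, 99, 69]

After 3 steps: [13, 30, 36, 99, 69]


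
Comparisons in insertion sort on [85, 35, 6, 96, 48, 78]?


Algorithm: insertion sort
Input: [85, 35, 6, 96, 48, 78]
Sorted: [6, 35, 48, 78, 85, 96]

10


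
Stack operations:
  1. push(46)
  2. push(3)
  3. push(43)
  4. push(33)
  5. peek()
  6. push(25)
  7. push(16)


push(46) -> [46]
push(3) -> [46, 3]
push(43) -> [46, 3, 43]
push(33) -> [46, 3, 43, 33]
peek()->33
push(25) -> [46, 3, 43, 33, 25]
push(16) -> [46, 3, 43, 33, 25, 16]

Final stack: [46, 3, 43, 33, 25, 16]


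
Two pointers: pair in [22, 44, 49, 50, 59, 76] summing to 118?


lo=0(22)+hi=5(76)=98
lo=1(44)+hi=5(76)=120
lo=1(44)+hi=4(59)=103
lo=2(49)+hi=4(59)=108
lo=3(50)+hi=4(59)=109

No pair found


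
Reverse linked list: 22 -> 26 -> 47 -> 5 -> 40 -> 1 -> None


Step 1: curr=22, set curr.next=prev(None) | reversed so far: 22
Step 2: curr=26, set curr.next=prev(22) | reversed so far: 26 -> 22
Step 3: curr=47, set curr.next=prev(26) | reversed so far: 47 -> 26 -> 22
Step 4: curr=5, set curr.next=prev(47) | reversed so far: 5 -> 47 -> 26 -> 22
Step 5: curr=40, set curr.next=prev(5) | reversed so far: 40 -> 5 -> 47 -> 26 -> 22
Step 6: curr=1, set curr.next=prev(40) | reversed so far: 1 -> 40 -> 5 -> 47 -> 26 -> 22

1 -> 40 -> 5 -> 47 -> 26 -> 22 -> None


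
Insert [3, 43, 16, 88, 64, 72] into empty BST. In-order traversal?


Insert 3: root
Insert 43: R from 3
Insert 16: R from 3 -> L from 43
Insert 88: R from 3 -> R from 43
Insert 64: R from 3 -> R from 43 -> L from 88
Insert 72: R from 3 -> R from 43 -> L from 88 -> R from 64

In-order: [3, 16, 43, 64, 72, 88]


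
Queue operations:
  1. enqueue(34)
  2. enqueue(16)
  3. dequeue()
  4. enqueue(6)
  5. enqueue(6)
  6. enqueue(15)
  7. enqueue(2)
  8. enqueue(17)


enqueue(34) -> [34]
enqueue(16) -> [34, 16]
dequeue()->34, [16]
enqueue(6) -> [16, 6]
enqueue(6) -> [16, 6, 6]
enqueue(15) -> [16, 6, 6, 15]
enqueue(2) -> [16, 6, 6, 15, 2]
enqueue(17) -> [16, 6, 6, 15, 2, 17]

Final queue: [16, 6, 6, 15, 2, 17]


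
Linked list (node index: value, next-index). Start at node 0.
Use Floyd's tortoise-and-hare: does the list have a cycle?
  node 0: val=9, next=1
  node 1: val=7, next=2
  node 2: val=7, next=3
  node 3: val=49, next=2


Floyd's tortoise (slow, +1) and hare (fast, +2):
  init: slow=0, fast=0
  step 1: slow=1, fast=2
  step 2: slow=2, fast=2
  slow == fast at node 2: cycle detected

Cycle: yes


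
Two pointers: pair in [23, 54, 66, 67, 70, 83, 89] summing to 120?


lo=0(23)+hi=6(89)=112
lo=1(54)+hi=6(89)=143
lo=1(54)+hi=5(83)=137
lo=1(54)+hi=4(70)=124
lo=1(54)+hi=3(67)=121
lo=1(54)+hi=2(66)=120

Yes: 54+66=120


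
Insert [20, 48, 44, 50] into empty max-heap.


Insert 20: [20]
Insert 48: [48, 20]
Insert 44: [48, 20, 44]
Insert 50: [50, 48, 44, 20]

Final heap: [50, 48, 44, 20]


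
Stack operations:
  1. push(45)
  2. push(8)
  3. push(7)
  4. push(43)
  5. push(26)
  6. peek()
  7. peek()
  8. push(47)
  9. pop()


push(45) -> [45]
push(8) -> [45, 8]
push(7) -> [45, 8, 7]
push(43) -> [45, 8, 7, 43]
push(26) -> [45, 8, 7, 43, 26]
peek()->26
peek()->26
push(47) -> [45, 8, 7, 43, 26, 47]
pop()->47, [45, 8, 7, 43, 26]

Final stack: [45, 8, 7, 43, 26]


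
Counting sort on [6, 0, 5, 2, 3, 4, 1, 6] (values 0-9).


Input: [6, 0, 5, 2, 3, 4, 1, 6]
Counts: [1, 1, 1, 1, 1, 1, 2, 0, 0, 0]

Sorted: [0, 1, 2, 3, 4, 5, 6, 6]


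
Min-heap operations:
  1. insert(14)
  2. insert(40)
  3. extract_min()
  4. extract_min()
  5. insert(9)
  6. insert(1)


insert(14) -> [14]
insert(40) -> [14, 40]
extract_min()->14, [40]
extract_min()->40, []
insert(9) -> [9]
insert(1) -> [1, 9]

Final heap: [1, 9]


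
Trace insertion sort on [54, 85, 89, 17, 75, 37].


Initial: [54, 85, 89, 17, 75, 37]
Insert 85: [54, 85, 89, 17, 75, 37]
Insert 89: [54, 85, 89, 17, 75, 37]
Insert 17: [17, 54, 85, 89, 75, 37]
Insert 75: [17, 54, 75, 85, 89, 37]
Insert 37: [17, 37, 54, 75, 85, 89]

Sorted: [17, 37, 54, 75, 85, 89]


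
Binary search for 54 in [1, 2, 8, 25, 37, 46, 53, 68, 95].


Step 1: lo=0, hi=8, mid=4, val=37
Step 2: lo=5, hi=8, mid=6, val=53
Step 3: lo=7, hi=8, mid=7, val=68

Not found


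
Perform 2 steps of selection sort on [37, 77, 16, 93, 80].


Initial: [37, 77, 16, 93, 80]
Step 1: min=16 at 2
  Swap: [16, 77, 37, 93, 80]
Step 2: min=37 at 2
  Swap: [16, 37, 77, 93, 80]

After 2 steps: [16, 37, 77, 93, 80]


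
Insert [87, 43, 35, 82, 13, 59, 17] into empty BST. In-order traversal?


Insert 87: root
Insert 43: L from 87
Insert 35: L from 87 -> L from 43
Insert 82: L from 87 -> R from 43
Insert 13: L from 87 -> L from 43 -> L from 35
Insert 59: L from 87 -> R from 43 -> L from 82
Insert 17: L from 87 -> L from 43 -> L from 35 -> R from 13

In-order: [13, 17, 35, 43, 59, 82, 87]


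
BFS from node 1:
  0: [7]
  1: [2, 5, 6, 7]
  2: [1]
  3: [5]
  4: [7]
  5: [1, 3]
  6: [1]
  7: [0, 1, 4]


Visit 1, enqueue [2, 5, 6, 7]
Visit 2, enqueue []
Visit 5, enqueue [3]
Visit 6, enqueue []
Visit 7, enqueue [0, 4]
Visit 3, enqueue []
Visit 0, enqueue []
Visit 4, enqueue []

BFS order: [1, 2, 5, 6, 7, 3, 0, 4]


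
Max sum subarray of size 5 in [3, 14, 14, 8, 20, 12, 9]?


[0:5]: 59
[1:6]: 68
[2:7]: 63

Max: 68 at [1:6]


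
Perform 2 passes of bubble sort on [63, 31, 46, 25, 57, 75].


Initial: [63, 31, 46, 25, 57, 75]
Pass 1: [31, 46, 25, 57, 63, 75] (4 swaps)
Pass 2: [31, 25, 46, 57, 63, 75] (1 swaps)

After 2 passes: [31, 25, 46, 57, 63, 75]


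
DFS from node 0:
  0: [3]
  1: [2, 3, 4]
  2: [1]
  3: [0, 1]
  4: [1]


Visit 0, push [3]
Visit 3, push [1]
Visit 1, push [4, 2]
Visit 2, push []
Visit 4, push []

DFS order: [0, 3, 1, 2, 4]


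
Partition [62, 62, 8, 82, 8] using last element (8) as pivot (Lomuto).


Pivot: 8
  8 <= 8: swap -> [8, 62, 62, 82, 8]
Place pivot at 1: [8, 8, 62, 82, 62]

Partitioned: [8, 8, 62, 82, 62]


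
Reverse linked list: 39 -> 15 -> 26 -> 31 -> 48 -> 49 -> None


Step 1: curr=39, set curr.next=prev(None) | reversed so far: 39
Step 2: curr=15, set curr.next=prev(39) | reversed so far: 15 -> 39
Step 3: curr=26, set curr.next=prev(15) | reversed so far: 26 -> 15 -> 39
Step 4: curr=31, set curr.next=prev(26) | reversed so far: 31 -> 26 -> 15 -> 39
Step 5: curr=48, set curr.next=prev(31) | reversed so far: 48 -> 31 -> 26 -> 15 -> 39
Step 6: curr=49, set curr.next=prev(48) | reversed so far: 49 -> 48 -> 31 -> 26 -> 15 -> 39

49 -> 48 -> 31 -> 26 -> 15 -> 39 -> None


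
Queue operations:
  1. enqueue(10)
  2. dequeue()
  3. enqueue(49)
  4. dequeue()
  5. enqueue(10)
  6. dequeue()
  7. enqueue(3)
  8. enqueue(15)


enqueue(10) -> [10]
dequeue()->10, []
enqueue(49) -> [49]
dequeue()->49, []
enqueue(10) -> [10]
dequeue()->10, []
enqueue(3) -> [3]
enqueue(15) -> [3, 15]

Final queue: [3, 15]


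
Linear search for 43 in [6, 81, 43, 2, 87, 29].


i=0: 6!=43
i=1: 81!=43
i=2: 43==43 found!

Found at 2, 3 comps


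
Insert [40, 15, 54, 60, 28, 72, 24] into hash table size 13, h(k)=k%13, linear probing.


Insert 40: h=1 -> slot 1
Insert 15: h=2 -> slot 2
Insert 54: h=2, 1 probes -> slot 3
Insert 60: h=8 -> slot 8
Insert 28: h=2, 2 probes -> slot 4
Insert 72: h=7 -> slot 7
Insert 24: h=11 -> slot 11

Table: [None, 40, 15, 54, 28, None, None, 72, 60, None, None, 24, None]


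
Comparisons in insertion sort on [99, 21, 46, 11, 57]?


Algorithm: insertion sort
Input: [99, 21, 46, 11, 57]
Sorted: [11, 21, 46, 57, 99]

8


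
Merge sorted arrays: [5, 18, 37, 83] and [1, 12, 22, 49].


Take 1 from B
Take 5 from A
Take 12 from B
Take 18 from A
Take 22 from B
Take 37 from A
Take 49 from B

Merged: [1, 5, 12, 18, 22, 37, 49, 83]


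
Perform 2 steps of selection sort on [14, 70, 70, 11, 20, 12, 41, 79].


Initial: [14, 70, 70, 11, 20, 12, 41, 79]
Step 1: min=11 at 3
  Swap: [11, 70, 70, 14, 20, 12, 41, 79]
Step 2: min=12 at 5
  Swap: [11, 12, 70, 14, 20, 70, 41, 79]

After 2 steps: [11, 12, 70, 14, 20, 70, 41, 79]


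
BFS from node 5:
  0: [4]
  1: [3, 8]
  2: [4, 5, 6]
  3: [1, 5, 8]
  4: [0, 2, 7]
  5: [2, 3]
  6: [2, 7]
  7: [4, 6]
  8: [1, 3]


Visit 5, enqueue [2, 3]
Visit 2, enqueue [4, 6]
Visit 3, enqueue [1, 8]
Visit 4, enqueue [0, 7]
Visit 6, enqueue []
Visit 1, enqueue []
Visit 8, enqueue []
Visit 0, enqueue []
Visit 7, enqueue []

BFS order: [5, 2, 3, 4, 6, 1, 8, 0, 7]


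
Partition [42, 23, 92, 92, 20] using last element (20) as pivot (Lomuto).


Pivot: 20
Place pivot at 0: [20, 23, 92, 92, 42]

Partitioned: [20, 23, 92, 92, 42]


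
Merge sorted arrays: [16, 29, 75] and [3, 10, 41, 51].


Take 3 from B
Take 10 from B
Take 16 from A
Take 29 from A
Take 41 from B
Take 51 from B

Merged: [3, 10, 16, 29, 41, 51, 75]


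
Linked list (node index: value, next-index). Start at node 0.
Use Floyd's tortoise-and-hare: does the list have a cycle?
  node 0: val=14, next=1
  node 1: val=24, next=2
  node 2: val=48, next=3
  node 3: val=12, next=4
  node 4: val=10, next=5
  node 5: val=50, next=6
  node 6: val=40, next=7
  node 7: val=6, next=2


Floyd's tortoise (slow, +1) and hare (fast, +2):
  init: slow=0, fast=0
  step 1: slow=1, fast=2
  step 2: slow=2, fast=4
  step 3: slow=3, fast=6
  step 4: slow=4, fast=2
  step 5: slow=5, fast=4
  step 6: slow=6, fast=6
  slow == fast at node 6: cycle detected

Cycle: yes


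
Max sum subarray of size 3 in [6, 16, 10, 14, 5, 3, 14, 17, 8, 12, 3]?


[0:3]: 32
[1:4]: 40
[2:5]: 29
[3:6]: 22
[4:7]: 22
[5:8]: 34
[6:9]: 39
[7:10]: 37
[8:11]: 23

Max: 40 at [1:4]


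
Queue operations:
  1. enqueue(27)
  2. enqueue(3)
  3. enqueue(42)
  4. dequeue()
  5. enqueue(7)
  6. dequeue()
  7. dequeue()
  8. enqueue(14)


enqueue(27) -> [27]
enqueue(3) -> [27, 3]
enqueue(42) -> [27, 3, 42]
dequeue()->27, [3, 42]
enqueue(7) -> [3, 42, 7]
dequeue()->3, [42, 7]
dequeue()->42, [7]
enqueue(14) -> [7, 14]

Final queue: [7, 14]


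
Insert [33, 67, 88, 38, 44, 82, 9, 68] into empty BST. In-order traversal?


Insert 33: root
Insert 67: R from 33
Insert 88: R from 33 -> R from 67
Insert 38: R from 33 -> L from 67
Insert 44: R from 33 -> L from 67 -> R from 38
Insert 82: R from 33 -> R from 67 -> L from 88
Insert 9: L from 33
Insert 68: R from 33 -> R from 67 -> L from 88 -> L from 82

In-order: [9, 33, 38, 44, 67, 68, 82, 88]


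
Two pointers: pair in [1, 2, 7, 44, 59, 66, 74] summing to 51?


lo=0(1)+hi=6(74)=75
lo=0(1)+hi=5(66)=67
lo=0(1)+hi=4(59)=60
lo=0(1)+hi=3(44)=45
lo=1(2)+hi=3(44)=46
lo=2(7)+hi=3(44)=51

Yes: 7+44=51


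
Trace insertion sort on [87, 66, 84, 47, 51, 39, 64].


Initial: [87, 66, 84, 47, 51, 39, 64]
Insert 66: [66, 87, 84, 47, 51, 39, 64]
Insert 84: [66, 84, 87, 47, 51, 39, 64]
Insert 47: [47, 66, 84, 87, 51, 39, 64]
Insert 51: [47, 51, 66, 84, 87, 39, 64]
Insert 39: [39, 47, 51, 66, 84, 87, 64]
Insert 64: [39, 47, 51, 64, 66, 84, 87]

Sorted: [39, 47, 51, 64, 66, 84, 87]


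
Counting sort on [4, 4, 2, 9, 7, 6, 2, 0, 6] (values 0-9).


Input: [4, 4, 2, 9, 7, 6, 2, 0, 6]
Counts: [1, 0, 2, 0, 2, 0, 2, 1, 0, 1]

Sorted: [0, 2, 2, 4, 4, 6, 6, 7, 9]


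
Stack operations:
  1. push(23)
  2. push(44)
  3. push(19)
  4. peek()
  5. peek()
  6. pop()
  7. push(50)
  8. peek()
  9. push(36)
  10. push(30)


push(23) -> [23]
push(44) -> [23, 44]
push(19) -> [23, 44, 19]
peek()->19
peek()->19
pop()->19, [23, 44]
push(50) -> [23, 44, 50]
peek()->50
push(36) -> [23, 44, 50, 36]
push(30) -> [23, 44, 50, 36, 30]

Final stack: [23, 44, 50, 36, 30]


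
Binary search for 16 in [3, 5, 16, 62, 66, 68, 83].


Step 1: lo=0, hi=6, mid=3, val=62
Step 2: lo=0, hi=2, mid=1, val=5
Step 3: lo=2, hi=2, mid=2, val=16

Found at index 2


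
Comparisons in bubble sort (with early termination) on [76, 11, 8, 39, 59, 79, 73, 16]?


Algorithm: bubble sort (with early termination)
Input: [76, 11, 8, 39, 59, 79, 73, 16]
Sorted: [8, 11, 16, 39, 59, 73, 76, 79]

27


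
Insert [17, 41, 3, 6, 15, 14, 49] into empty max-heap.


Insert 17: [17]
Insert 41: [41, 17]
Insert 3: [41, 17, 3]
Insert 6: [41, 17, 3, 6]
Insert 15: [41, 17, 3, 6, 15]
Insert 14: [41, 17, 14, 6, 15, 3]
Insert 49: [49, 17, 41, 6, 15, 3, 14]

Final heap: [49, 17, 41, 6, 15, 3, 14]


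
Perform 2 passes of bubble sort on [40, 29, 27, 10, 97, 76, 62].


Initial: [40, 29, 27, 10, 97, 76, 62]
Pass 1: [29, 27, 10, 40, 76, 62, 97] (5 swaps)
Pass 2: [27, 10, 29, 40, 62, 76, 97] (3 swaps)

After 2 passes: [27, 10, 29, 40, 62, 76, 97]


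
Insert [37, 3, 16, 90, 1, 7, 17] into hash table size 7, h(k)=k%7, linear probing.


Insert 37: h=2 -> slot 2
Insert 3: h=3 -> slot 3
Insert 16: h=2, 2 probes -> slot 4
Insert 90: h=6 -> slot 6
Insert 1: h=1 -> slot 1
Insert 7: h=0 -> slot 0
Insert 17: h=3, 2 probes -> slot 5

Table: [7, 1, 37, 3, 16, 17, 90]


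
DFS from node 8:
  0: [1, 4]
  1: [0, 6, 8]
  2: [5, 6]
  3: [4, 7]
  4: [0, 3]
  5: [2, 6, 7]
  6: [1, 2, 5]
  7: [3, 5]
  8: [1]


Visit 8, push [1]
Visit 1, push [6, 0]
Visit 0, push [4]
Visit 4, push [3]
Visit 3, push [7]
Visit 7, push [5]
Visit 5, push [6, 2]
Visit 2, push [6]
Visit 6, push []

DFS order: [8, 1, 0, 4, 3, 7, 5, 2, 6]


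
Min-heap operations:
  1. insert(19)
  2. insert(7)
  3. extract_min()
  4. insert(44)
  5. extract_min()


insert(19) -> [19]
insert(7) -> [7, 19]
extract_min()->7, [19]
insert(44) -> [19, 44]
extract_min()->19, [44]

Final heap: [44]


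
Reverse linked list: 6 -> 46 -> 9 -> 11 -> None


Step 1: curr=6, set curr.next=prev(None) | reversed so far: 6
Step 2: curr=46, set curr.next=prev(6) | reversed so far: 46 -> 6
Step 3: curr=9, set curr.next=prev(46) | reversed so far: 9 -> 46 -> 6
Step 4: curr=11, set curr.next=prev(9) | reversed so far: 11 -> 9 -> 46 -> 6

11 -> 9 -> 46 -> 6 -> None


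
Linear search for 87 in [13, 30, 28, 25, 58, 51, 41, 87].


i=0: 13!=87
i=1: 30!=87
i=2: 28!=87
i=3: 25!=87
i=4: 58!=87
i=5: 51!=87
i=6: 41!=87
i=7: 87==87 found!

Found at 7, 8 comps


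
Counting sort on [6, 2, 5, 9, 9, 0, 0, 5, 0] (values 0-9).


Input: [6, 2, 5, 9, 9, 0, 0, 5, 0]
Counts: [3, 0, 1, 0, 0, 2, 1, 0, 0, 2]

Sorted: [0, 0, 0, 2, 5, 5, 6, 9, 9]


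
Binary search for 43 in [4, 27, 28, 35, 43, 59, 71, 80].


Step 1: lo=0, hi=7, mid=3, val=35
Step 2: lo=4, hi=7, mid=5, val=59
Step 3: lo=4, hi=4, mid=4, val=43

Found at index 4


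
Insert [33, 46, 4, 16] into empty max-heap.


Insert 33: [33]
Insert 46: [46, 33]
Insert 4: [46, 33, 4]
Insert 16: [46, 33, 4, 16]

Final heap: [46, 33, 4, 16]


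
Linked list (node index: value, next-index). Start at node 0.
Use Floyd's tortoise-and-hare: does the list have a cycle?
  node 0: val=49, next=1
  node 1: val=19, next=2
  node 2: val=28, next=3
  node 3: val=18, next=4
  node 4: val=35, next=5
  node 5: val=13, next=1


Floyd's tortoise (slow, +1) and hare (fast, +2):
  init: slow=0, fast=0
  step 1: slow=1, fast=2
  step 2: slow=2, fast=4
  step 3: slow=3, fast=1
  step 4: slow=4, fast=3
  step 5: slow=5, fast=5
  slow == fast at node 5: cycle detected

Cycle: yes


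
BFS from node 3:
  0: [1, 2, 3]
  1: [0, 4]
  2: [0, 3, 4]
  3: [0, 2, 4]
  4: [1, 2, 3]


Visit 3, enqueue [0, 2, 4]
Visit 0, enqueue [1]
Visit 2, enqueue []
Visit 4, enqueue []
Visit 1, enqueue []

BFS order: [3, 0, 2, 4, 1]


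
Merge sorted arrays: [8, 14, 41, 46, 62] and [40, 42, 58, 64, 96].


Take 8 from A
Take 14 from A
Take 40 from B
Take 41 from A
Take 42 from B
Take 46 from A
Take 58 from B
Take 62 from A

Merged: [8, 14, 40, 41, 42, 46, 58, 62, 64, 96]


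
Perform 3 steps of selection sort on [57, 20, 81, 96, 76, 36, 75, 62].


Initial: [57, 20, 81, 96, 76, 36, 75, 62]
Step 1: min=20 at 1
  Swap: [20, 57, 81, 96, 76, 36, 75, 62]
Step 2: min=36 at 5
  Swap: [20, 36, 81, 96, 76, 57, 75, 62]
Step 3: min=57 at 5
  Swap: [20, 36, 57, 96, 76, 81, 75, 62]

After 3 steps: [20, 36, 57, 96, 76, 81, 75, 62]


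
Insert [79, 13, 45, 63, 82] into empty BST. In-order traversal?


Insert 79: root
Insert 13: L from 79
Insert 45: L from 79 -> R from 13
Insert 63: L from 79 -> R from 13 -> R from 45
Insert 82: R from 79

In-order: [13, 45, 63, 79, 82]


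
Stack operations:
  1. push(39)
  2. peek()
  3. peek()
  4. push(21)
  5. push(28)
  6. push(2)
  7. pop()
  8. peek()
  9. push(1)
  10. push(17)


push(39) -> [39]
peek()->39
peek()->39
push(21) -> [39, 21]
push(28) -> [39, 21, 28]
push(2) -> [39, 21, 28, 2]
pop()->2, [39, 21, 28]
peek()->28
push(1) -> [39, 21, 28, 1]
push(17) -> [39, 21, 28, 1, 17]

Final stack: [39, 21, 28, 1, 17]


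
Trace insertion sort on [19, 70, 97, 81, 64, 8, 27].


Initial: [19, 70, 97, 81, 64, 8, 27]
Insert 70: [19, 70, 97, 81, 64, 8, 27]
Insert 97: [19, 70, 97, 81, 64, 8, 27]
Insert 81: [19, 70, 81, 97, 64, 8, 27]
Insert 64: [19, 64, 70, 81, 97, 8, 27]
Insert 8: [8, 19, 64, 70, 81, 97, 27]
Insert 27: [8, 19, 27, 64, 70, 81, 97]

Sorted: [8, 19, 27, 64, 70, 81, 97]


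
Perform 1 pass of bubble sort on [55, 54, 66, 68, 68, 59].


Initial: [55, 54, 66, 68, 68, 59]
Pass 1: [54, 55, 66, 68, 59, 68] (2 swaps)

After 1 pass: [54, 55, 66, 68, 59, 68]


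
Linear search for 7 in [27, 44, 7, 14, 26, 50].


i=0: 27!=7
i=1: 44!=7
i=2: 7==7 found!

Found at 2, 3 comps


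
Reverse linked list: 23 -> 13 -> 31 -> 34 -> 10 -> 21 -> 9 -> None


Step 1: curr=23, set curr.next=prev(None) | reversed so far: 23
Step 2: curr=13, set curr.next=prev(23) | reversed so far: 13 -> 23
Step 3: curr=31, set curr.next=prev(13) | reversed so far: 31 -> 13 -> 23
Step 4: curr=34, set curr.next=prev(31) | reversed so far: 34 -> 31 -> 13 -> 23
Step 5: curr=10, set curr.next=prev(34) | reversed so far: 10 -> 34 -> 31 -> 13 -> 23
Step 6: curr=21, set curr.next=prev(10) | reversed so far: 21 -> 10 -> 34 -> 31 -> 13 -> 23
Step 7: curr=9, set curr.next=prev(21) | reversed so far: 9 -> 21 -> 10 -> 34 -> 31 -> 13 -> 23

9 -> 21 -> 10 -> 34 -> 31 -> 13 -> 23 -> None


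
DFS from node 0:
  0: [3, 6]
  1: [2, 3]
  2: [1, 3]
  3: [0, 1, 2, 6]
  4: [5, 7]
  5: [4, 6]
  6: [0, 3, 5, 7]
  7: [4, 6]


Visit 0, push [6, 3]
Visit 3, push [6, 2, 1]
Visit 1, push [2]
Visit 2, push []
Visit 6, push [7, 5]
Visit 5, push [4]
Visit 4, push [7]
Visit 7, push []

DFS order: [0, 3, 1, 2, 6, 5, 4, 7]


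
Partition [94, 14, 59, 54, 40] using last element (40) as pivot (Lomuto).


Pivot: 40
  14 <= 40: swap -> [14, 94, 59, 54, 40]
Place pivot at 1: [14, 40, 59, 54, 94]

Partitioned: [14, 40, 59, 54, 94]


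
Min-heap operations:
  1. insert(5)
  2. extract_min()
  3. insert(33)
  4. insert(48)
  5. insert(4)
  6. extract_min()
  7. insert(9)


insert(5) -> [5]
extract_min()->5, []
insert(33) -> [33]
insert(48) -> [33, 48]
insert(4) -> [4, 48, 33]
extract_min()->4, [33, 48]
insert(9) -> [9, 48, 33]

Final heap: [9, 48, 33]


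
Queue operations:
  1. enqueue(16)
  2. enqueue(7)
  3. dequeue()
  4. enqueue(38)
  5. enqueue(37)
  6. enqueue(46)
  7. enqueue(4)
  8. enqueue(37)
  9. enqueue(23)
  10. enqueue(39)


enqueue(16) -> [16]
enqueue(7) -> [16, 7]
dequeue()->16, [7]
enqueue(38) -> [7, 38]
enqueue(37) -> [7, 38, 37]
enqueue(46) -> [7, 38, 37, 46]
enqueue(4) -> [7, 38, 37, 46, 4]
enqueue(37) -> [7, 38, 37, 46, 4, 37]
enqueue(23) -> [7, 38, 37, 46, 4, 37, 23]
enqueue(39) -> [7, 38, 37, 46, 4, 37, 23, 39]

Final queue: [7, 38, 37, 46, 4, 37, 23, 39]


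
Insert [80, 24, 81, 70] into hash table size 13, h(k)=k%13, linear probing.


Insert 80: h=2 -> slot 2
Insert 24: h=11 -> slot 11
Insert 81: h=3 -> slot 3
Insert 70: h=5 -> slot 5

Table: [None, None, 80, 81, None, 70, None, None, None, None, None, 24, None]


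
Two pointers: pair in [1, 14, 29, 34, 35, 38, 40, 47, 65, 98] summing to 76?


lo=0(1)+hi=9(98)=99
lo=0(1)+hi=8(65)=66
lo=1(14)+hi=8(65)=79
lo=1(14)+hi=7(47)=61
lo=2(29)+hi=7(47)=76

Yes: 29+47=76


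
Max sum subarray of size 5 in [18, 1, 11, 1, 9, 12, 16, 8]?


[0:5]: 40
[1:6]: 34
[2:7]: 49
[3:8]: 46

Max: 49 at [2:7]


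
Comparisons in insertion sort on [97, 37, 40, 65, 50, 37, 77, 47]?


Algorithm: insertion sort
Input: [97, 37, 40, 65, 50, 37, 77, 47]
Sorted: [37, 37, 40, 47, 50, 65, 77, 97]

20


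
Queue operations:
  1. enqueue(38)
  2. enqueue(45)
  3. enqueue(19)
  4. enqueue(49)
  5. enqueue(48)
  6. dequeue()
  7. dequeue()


enqueue(38) -> [38]
enqueue(45) -> [38, 45]
enqueue(19) -> [38, 45, 19]
enqueue(49) -> [38, 45, 19, 49]
enqueue(48) -> [38, 45, 19, 49, 48]
dequeue()->38, [45, 19, 49, 48]
dequeue()->45, [19, 49, 48]

Final queue: [19, 49, 48]


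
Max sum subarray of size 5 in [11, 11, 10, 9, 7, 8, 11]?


[0:5]: 48
[1:6]: 45
[2:7]: 45

Max: 48 at [0:5]


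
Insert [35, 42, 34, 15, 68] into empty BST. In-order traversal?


Insert 35: root
Insert 42: R from 35
Insert 34: L from 35
Insert 15: L from 35 -> L from 34
Insert 68: R from 35 -> R from 42

In-order: [15, 34, 35, 42, 68]


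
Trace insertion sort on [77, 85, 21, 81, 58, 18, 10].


Initial: [77, 85, 21, 81, 58, 18, 10]
Insert 85: [77, 85, 21, 81, 58, 18, 10]
Insert 21: [21, 77, 85, 81, 58, 18, 10]
Insert 81: [21, 77, 81, 85, 58, 18, 10]
Insert 58: [21, 58, 77, 81, 85, 18, 10]
Insert 18: [18, 21, 58, 77, 81, 85, 10]
Insert 10: [10, 18, 21, 58, 77, 81, 85]

Sorted: [10, 18, 21, 58, 77, 81, 85]


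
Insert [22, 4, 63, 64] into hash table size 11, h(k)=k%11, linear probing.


Insert 22: h=0 -> slot 0
Insert 4: h=4 -> slot 4
Insert 63: h=8 -> slot 8
Insert 64: h=9 -> slot 9

Table: [22, None, None, None, 4, None, None, None, 63, 64, None]


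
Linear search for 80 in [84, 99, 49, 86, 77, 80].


i=0: 84!=80
i=1: 99!=80
i=2: 49!=80
i=3: 86!=80
i=4: 77!=80
i=5: 80==80 found!

Found at 5, 6 comps


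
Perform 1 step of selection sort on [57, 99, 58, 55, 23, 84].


Initial: [57, 99, 58, 55, 23, 84]
Step 1: min=23 at 4
  Swap: [23, 99, 58, 55, 57, 84]

After 1 step: [23, 99, 58, 55, 57, 84]


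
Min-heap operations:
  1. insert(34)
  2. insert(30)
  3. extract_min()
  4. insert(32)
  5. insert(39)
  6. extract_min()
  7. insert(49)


insert(34) -> [34]
insert(30) -> [30, 34]
extract_min()->30, [34]
insert(32) -> [32, 34]
insert(39) -> [32, 34, 39]
extract_min()->32, [34, 39]
insert(49) -> [34, 39, 49]

Final heap: [34, 39, 49]


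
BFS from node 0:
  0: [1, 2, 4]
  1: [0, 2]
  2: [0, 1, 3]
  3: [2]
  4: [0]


Visit 0, enqueue [1, 2, 4]
Visit 1, enqueue []
Visit 2, enqueue [3]
Visit 4, enqueue []
Visit 3, enqueue []

BFS order: [0, 1, 2, 4, 3]


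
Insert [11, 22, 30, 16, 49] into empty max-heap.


Insert 11: [11]
Insert 22: [22, 11]
Insert 30: [30, 11, 22]
Insert 16: [30, 16, 22, 11]
Insert 49: [49, 30, 22, 11, 16]

Final heap: [49, 30, 22, 11, 16]


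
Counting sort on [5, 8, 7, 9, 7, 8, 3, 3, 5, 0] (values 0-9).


Input: [5, 8, 7, 9, 7, 8, 3, 3, 5, 0]
Counts: [1, 0, 0, 2, 0, 2, 0, 2, 2, 1]

Sorted: [0, 3, 3, 5, 5, 7, 7, 8, 8, 9]


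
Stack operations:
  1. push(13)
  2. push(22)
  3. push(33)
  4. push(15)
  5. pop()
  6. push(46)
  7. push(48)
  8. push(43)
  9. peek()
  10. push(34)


push(13) -> [13]
push(22) -> [13, 22]
push(33) -> [13, 22, 33]
push(15) -> [13, 22, 33, 15]
pop()->15, [13, 22, 33]
push(46) -> [13, 22, 33, 46]
push(48) -> [13, 22, 33, 46, 48]
push(43) -> [13, 22, 33, 46, 48, 43]
peek()->43
push(34) -> [13, 22, 33, 46, 48, 43, 34]

Final stack: [13, 22, 33, 46, 48, 43, 34]


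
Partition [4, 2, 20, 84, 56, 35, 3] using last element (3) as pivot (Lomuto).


Pivot: 3
  2 <= 3: swap -> [2, 4, 20, 84, 56, 35, 3]
Place pivot at 1: [2, 3, 20, 84, 56, 35, 4]

Partitioned: [2, 3, 20, 84, 56, 35, 4]


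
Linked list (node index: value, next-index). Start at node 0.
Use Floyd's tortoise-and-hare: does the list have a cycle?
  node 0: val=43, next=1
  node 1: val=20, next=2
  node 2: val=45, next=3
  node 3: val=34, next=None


Floyd's tortoise (slow, +1) and hare (fast, +2):
  init: slow=0, fast=0
  step 1: slow=1, fast=2
  step 2: fast 2->3->None, no cycle

Cycle: no


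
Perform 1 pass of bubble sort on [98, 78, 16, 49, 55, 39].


Initial: [98, 78, 16, 49, 55, 39]
Pass 1: [78, 16, 49, 55, 39, 98] (5 swaps)

After 1 pass: [78, 16, 49, 55, 39, 98]


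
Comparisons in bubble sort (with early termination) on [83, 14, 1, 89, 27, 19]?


Algorithm: bubble sort (with early termination)
Input: [83, 14, 1, 89, 27, 19]
Sorted: [1, 14, 19, 27, 83, 89]

14


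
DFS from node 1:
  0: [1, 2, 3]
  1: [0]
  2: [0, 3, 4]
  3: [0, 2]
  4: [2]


Visit 1, push [0]
Visit 0, push [3, 2]
Visit 2, push [4, 3]
Visit 3, push []
Visit 4, push []

DFS order: [1, 0, 2, 3, 4]


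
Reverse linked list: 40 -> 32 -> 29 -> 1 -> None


Step 1: curr=40, set curr.next=prev(None) | reversed so far: 40
Step 2: curr=32, set curr.next=prev(40) | reversed so far: 32 -> 40
Step 3: curr=29, set curr.next=prev(32) | reversed so far: 29 -> 32 -> 40
Step 4: curr=1, set curr.next=prev(29) | reversed so far: 1 -> 29 -> 32 -> 40

1 -> 29 -> 32 -> 40 -> None


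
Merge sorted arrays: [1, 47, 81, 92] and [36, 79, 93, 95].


Take 1 from A
Take 36 from B
Take 47 from A
Take 79 from B
Take 81 from A
Take 92 from A

Merged: [1, 36, 47, 79, 81, 92, 93, 95]


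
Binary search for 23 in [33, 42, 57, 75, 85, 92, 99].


Step 1: lo=0, hi=6, mid=3, val=75
Step 2: lo=0, hi=2, mid=1, val=42
Step 3: lo=0, hi=0, mid=0, val=33

Not found


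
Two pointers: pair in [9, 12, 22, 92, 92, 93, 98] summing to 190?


lo=0(9)+hi=6(98)=107
lo=1(12)+hi=6(98)=110
lo=2(22)+hi=6(98)=120
lo=3(92)+hi=6(98)=190

Yes: 92+98=190


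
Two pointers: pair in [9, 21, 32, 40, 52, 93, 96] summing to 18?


lo=0(9)+hi=6(96)=105
lo=0(9)+hi=5(93)=102
lo=0(9)+hi=4(52)=61
lo=0(9)+hi=3(40)=49
lo=0(9)+hi=2(32)=41
lo=0(9)+hi=1(21)=30

No pair found


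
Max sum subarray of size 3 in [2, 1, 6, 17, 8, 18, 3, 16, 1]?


[0:3]: 9
[1:4]: 24
[2:5]: 31
[3:6]: 43
[4:7]: 29
[5:8]: 37
[6:9]: 20

Max: 43 at [3:6]


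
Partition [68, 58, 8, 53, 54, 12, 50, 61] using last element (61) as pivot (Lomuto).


Pivot: 61
  58 <= 61: swap -> [58, 68, 8, 53, 54, 12, 50, 61]
  8 <= 61: swap -> [58, 8, 68, 53, 54, 12, 50, 61]
  53 <= 61: swap -> [58, 8, 53, 68, 54, 12, 50, 61]
  54 <= 61: swap -> [58, 8, 53, 54, 68, 12, 50, 61]
  12 <= 61: swap -> [58, 8, 53, 54, 12, 68, 50, 61]
  50 <= 61: swap -> [58, 8, 53, 54, 12, 50, 68, 61]
Place pivot at 6: [58, 8, 53, 54, 12, 50, 61, 68]

Partitioned: [58, 8, 53, 54, 12, 50, 61, 68]


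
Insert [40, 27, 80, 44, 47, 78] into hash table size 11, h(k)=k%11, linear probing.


Insert 40: h=7 -> slot 7
Insert 27: h=5 -> slot 5
Insert 80: h=3 -> slot 3
Insert 44: h=0 -> slot 0
Insert 47: h=3, 1 probes -> slot 4
Insert 78: h=1 -> slot 1

Table: [44, 78, None, 80, 47, 27, None, 40, None, None, None]


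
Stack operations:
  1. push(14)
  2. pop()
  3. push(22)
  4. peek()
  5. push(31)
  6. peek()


push(14) -> [14]
pop()->14, []
push(22) -> [22]
peek()->22
push(31) -> [22, 31]
peek()->31

Final stack: [22, 31]


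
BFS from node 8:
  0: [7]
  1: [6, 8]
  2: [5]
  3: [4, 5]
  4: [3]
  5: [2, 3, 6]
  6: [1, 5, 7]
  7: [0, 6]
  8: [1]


Visit 8, enqueue [1]
Visit 1, enqueue [6]
Visit 6, enqueue [5, 7]
Visit 5, enqueue [2, 3]
Visit 7, enqueue [0]
Visit 2, enqueue []
Visit 3, enqueue [4]
Visit 0, enqueue []
Visit 4, enqueue []

BFS order: [8, 1, 6, 5, 7, 2, 3, 0, 4]


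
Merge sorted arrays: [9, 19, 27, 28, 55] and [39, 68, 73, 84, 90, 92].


Take 9 from A
Take 19 from A
Take 27 from A
Take 28 from A
Take 39 from B
Take 55 from A

Merged: [9, 19, 27, 28, 39, 55, 68, 73, 84, 90, 92]


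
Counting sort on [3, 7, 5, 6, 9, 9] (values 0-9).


Input: [3, 7, 5, 6, 9, 9]
Counts: [0, 0, 0, 1, 0, 1, 1, 1, 0, 2]

Sorted: [3, 5, 6, 7, 9, 9]


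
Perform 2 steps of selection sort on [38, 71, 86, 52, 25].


Initial: [38, 71, 86, 52, 25]
Step 1: min=25 at 4
  Swap: [25, 71, 86, 52, 38]
Step 2: min=38 at 4
  Swap: [25, 38, 86, 52, 71]

After 2 steps: [25, 38, 86, 52, 71]


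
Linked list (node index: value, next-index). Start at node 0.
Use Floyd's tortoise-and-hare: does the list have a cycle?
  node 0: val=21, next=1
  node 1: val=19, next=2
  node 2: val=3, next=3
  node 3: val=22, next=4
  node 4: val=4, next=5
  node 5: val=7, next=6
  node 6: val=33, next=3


Floyd's tortoise (slow, +1) and hare (fast, +2):
  init: slow=0, fast=0
  step 1: slow=1, fast=2
  step 2: slow=2, fast=4
  step 3: slow=3, fast=6
  step 4: slow=4, fast=4
  slow == fast at node 4: cycle detected

Cycle: yes


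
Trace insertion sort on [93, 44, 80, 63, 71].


Initial: [93, 44, 80, 63, 71]
Insert 44: [44, 93, 80, 63, 71]
Insert 80: [44, 80, 93, 63, 71]
Insert 63: [44, 63, 80, 93, 71]
Insert 71: [44, 63, 71, 80, 93]

Sorted: [44, 63, 71, 80, 93]


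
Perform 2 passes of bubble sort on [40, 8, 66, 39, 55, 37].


Initial: [40, 8, 66, 39, 55, 37]
Pass 1: [8, 40, 39, 55, 37, 66] (4 swaps)
Pass 2: [8, 39, 40, 37, 55, 66] (2 swaps)

After 2 passes: [8, 39, 40, 37, 55, 66]


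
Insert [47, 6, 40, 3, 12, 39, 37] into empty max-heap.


Insert 47: [47]
Insert 6: [47, 6]
Insert 40: [47, 6, 40]
Insert 3: [47, 6, 40, 3]
Insert 12: [47, 12, 40, 3, 6]
Insert 39: [47, 12, 40, 3, 6, 39]
Insert 37: [47, 12, 40, 3, 6, 39, 37]

Final heap: [47, 12, 40, 3, 6, 39, 37]


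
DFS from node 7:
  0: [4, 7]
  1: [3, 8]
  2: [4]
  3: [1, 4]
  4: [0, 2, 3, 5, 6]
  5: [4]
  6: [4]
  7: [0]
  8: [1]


Visit 7, push [0]
Visit 0, push [4]
Visit 4, push [6, 5, 3, 2]
Visit 2, push []
Visit 3, push [1]
Visit 1, push [8]
Visit 8, push []
Visit 5, push []
Visit 6, push []

DFS order: [7, 0, 4, 2, 3, 1, 8, 5, 6]


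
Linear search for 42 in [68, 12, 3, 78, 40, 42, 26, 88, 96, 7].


i=0: 68!=42
i=1: 12!=42
i=2: 3!=42
i=3: 78!=42
i=4: 40!=42
i=5: 42==42 found!

Found at 5, 6 comps


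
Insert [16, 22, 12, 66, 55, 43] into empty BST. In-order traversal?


Insert 16: root
Insert 22: R from 16
Insert 12: L from 16
Insert 66: R from 16 -> R from 22
Insert 55: R from 16 -> R from 22 -> L from 66
Insert 43: R from 16 -> R from 22 -> L from 66 -> L from 55

In-order: [12, 16, 22, 43, 55, 66]
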